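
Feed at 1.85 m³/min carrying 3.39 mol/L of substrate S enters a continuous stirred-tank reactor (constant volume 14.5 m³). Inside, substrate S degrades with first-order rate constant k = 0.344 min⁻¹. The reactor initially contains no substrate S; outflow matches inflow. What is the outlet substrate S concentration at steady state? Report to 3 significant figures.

Species balance: V dC/dt = Q C_in − Q C − k V C.
Steady state (dC/dt = 0): C_ss = Q C_in/(Q + kV) = C_in/(1 + kV/Q).
C_ss = 1.85·3.39/(1.85 + 0.344·14.5) = 6.2715/6.8380 = 0.91715 mol/L.

0.917 mol/L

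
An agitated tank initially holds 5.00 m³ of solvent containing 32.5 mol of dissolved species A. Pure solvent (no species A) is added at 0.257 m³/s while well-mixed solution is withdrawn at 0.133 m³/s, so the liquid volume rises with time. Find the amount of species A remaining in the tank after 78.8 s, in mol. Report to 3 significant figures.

Total volume: dV/dt = Q_in − Q_out = 0.12400 m³/s, so V(t) = 5.00 + 0.12400 t and V(78.8) = 14.771 m³.
Solute balance: dm/dt = 0 − Q_out C = −Q_out m/V(t).
Separate: dm/m = −Q_out dt/V(t) ⇒ ln(m/m₀) = −(Q_out/(Q_in−Q_out)) ln(V/V₀).
m = m₀ (V₀/V)^(Q_out/(Q_in−Q_out)) = 32.5 × (5.00/14.771)^(1.0726) = 10.169 mol.

10.2 mol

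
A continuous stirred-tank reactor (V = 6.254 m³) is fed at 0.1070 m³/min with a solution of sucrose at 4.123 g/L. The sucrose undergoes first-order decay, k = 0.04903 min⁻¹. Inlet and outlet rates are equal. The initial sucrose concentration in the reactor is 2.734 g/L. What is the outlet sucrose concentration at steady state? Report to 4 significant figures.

Accumulation = in − out − consumed: V dC/dt = Q C_in − Q C − k V C.
At steady state: 0 = Q C_in − (Q + kV) C_ss, so C_ss = Q C_in/(Q + kV).
C_ss = 0.1070·4.123/(0.1070 + 0.04903·6.254) = 0.441161/0.413634 = 1.06655 g/L.

1.067 g/L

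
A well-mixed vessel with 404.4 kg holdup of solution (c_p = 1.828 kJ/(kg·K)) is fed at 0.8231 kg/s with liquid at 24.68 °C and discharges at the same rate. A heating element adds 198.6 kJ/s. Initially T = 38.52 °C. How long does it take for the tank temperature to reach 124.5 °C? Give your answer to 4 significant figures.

639.1 s

M c_p dT/dt = ṁ c_p (T_in − T) + Q̇.
τ = M/ṁ = 491.313 s; T_ss = T_in + Q̇/(ṁ c_p) = 156.673 °C.
T(t) = T_ss + (T₀ − T_ss) e^(−t/τ). Set T = 124.5:
e^(−t/τ) = (124.5 − 156.673)/(38.52 − 156.673) = 0.272299
t = −491.313 · ln(0.272299) = 639.128 s.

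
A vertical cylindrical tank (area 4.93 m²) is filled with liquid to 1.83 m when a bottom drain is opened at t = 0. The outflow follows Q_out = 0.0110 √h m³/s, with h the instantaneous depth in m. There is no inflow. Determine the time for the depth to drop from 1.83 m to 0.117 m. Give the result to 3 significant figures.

Accumulation of liquid (constant cross-section A): A dh/dt = −0.0110 √h.
Separate and integrate: 2(√h − √h₀) = −(0.0110/A) t.
t = 2A(√h₀ − √h)/0.0110 = 2·4.93·(√1.83 − √0.117)/0.0110
  = 9.8600 × (1.3528 − 0.34205) / 0.0110 = 905.97 s.

906 s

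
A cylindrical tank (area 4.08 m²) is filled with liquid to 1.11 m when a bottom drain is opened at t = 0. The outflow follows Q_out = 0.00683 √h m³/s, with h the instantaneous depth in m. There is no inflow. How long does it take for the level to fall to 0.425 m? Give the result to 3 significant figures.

480 s

With no inflow, A dh/dt = −0.00683 √h.
∫ h^(−1/2) dh = −(0.00683/A) ∫ dt, giving 2√h = 2√h₀ − (0.00683/A) t.
t = 2A(√h₀ − √h)/0.00683 = 2·4.08·(√1.11 − √0.425)/0.00683
  = 8.1600 × (1.0536 − 0.65192) / 0.00683 = 479.86 s.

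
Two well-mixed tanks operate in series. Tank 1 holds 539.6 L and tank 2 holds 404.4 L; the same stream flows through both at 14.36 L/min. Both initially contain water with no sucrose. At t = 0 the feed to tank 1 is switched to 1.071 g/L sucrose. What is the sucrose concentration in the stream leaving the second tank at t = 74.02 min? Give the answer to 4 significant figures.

0.7061 g/L

Species balance on tank i: dCᵢ/dt = (Cᵢ₋₁ − Cᵢ)/τᵢ with τᵢ = Vᵢ/Q.
τ₁ = 539.6/14.36 = 37.5766 min; τ₂ = 404.4/14.36 = 28.1616 min.
Tank 1: C₁ = C_in(1 − e^(−t/τ₁)). Tank 2 (τ₁ ≠ τ₂): C₂ = C_in[1 − (τ₁ e^(−t/τ₁) − τ₂ e^(−t/τ₂))/(τ₁ − τ₂)].
At t = 74.02: e^(−t/τ₁) = 0.139479, e^(−t/τ₂) = 0.0721935.
C₂ = 1.071·[1 − (37.5766·0.139479 − 28.1616·0.0721935)/(9.41504)] = 1.071·0.659263 = 0.706070 g/L.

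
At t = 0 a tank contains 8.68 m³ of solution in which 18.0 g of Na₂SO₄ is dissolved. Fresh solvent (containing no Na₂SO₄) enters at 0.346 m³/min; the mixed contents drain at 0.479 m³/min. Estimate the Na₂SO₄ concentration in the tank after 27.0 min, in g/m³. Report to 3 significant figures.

Total volume: dV/dt = Q_in − Q_out = -0.13300 m³/min, so V(t) = 8.68 − 0.13300 t and V(27.0) = 5.0890 m³.
Species balance (pure solvent in): dm/dt = −Q_out · m/V(t).
dm/m = −Q_out dt/(V₀ − 0.13300 t); integrating gives ln(m/m₀) = −(Q_out/(Q_in−Q_out)) ln(V/V₀).
m = m₀ (V₀/V)^(Q_out/(Q_in−Q_out)) = 18.0 × (8.68/5.0890)^(-3.6015) = 2.6311 g.
C = m/V = 2.6311/5.0890 = 0.51701 g/m³.

0.517 g/m³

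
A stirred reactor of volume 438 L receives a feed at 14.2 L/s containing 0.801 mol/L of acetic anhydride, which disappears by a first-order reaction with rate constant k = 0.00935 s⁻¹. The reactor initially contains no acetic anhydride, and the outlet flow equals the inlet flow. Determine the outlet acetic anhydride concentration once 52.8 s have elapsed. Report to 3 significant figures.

Species balance: V dC/dt = Q C_in − Q C − k V C.
dC/dt = (Q/V) C_in − (Q/V + k) C; effective rate a = Q/V + k = 0.032420 + 0.00935 = 0.041770 s⁻¹.
C_ss = Q C_in/(Q + kV) = 0.62170 mol/L; C(t) = C_ss + (C₀ − C_ss) e^(−a t).
C(52.8) = 0.62170 + (-0.62170)·e^(−0.041770·52.8) = 0.62170 + (-0.62170)·0.11020 = 0.55319 mol/L.

0.553 mol/L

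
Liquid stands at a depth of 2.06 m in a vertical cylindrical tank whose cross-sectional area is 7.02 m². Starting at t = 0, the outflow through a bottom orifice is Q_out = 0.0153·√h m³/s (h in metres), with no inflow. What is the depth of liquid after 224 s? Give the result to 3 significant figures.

1.42 m

Unsteady balance on liquid volume: A dh/dt = −0.0153 √h.
This is separable: 2 d(√h)/dt = −0.0153/A, so √h = √h₀ − (0.0153/(2A)) t.
√h = √2.06 − 0.0153·224/(2·7.02) = 1.4353 − 0.24410 = 1.1912.
h = 1.1912² = 1.4189 m.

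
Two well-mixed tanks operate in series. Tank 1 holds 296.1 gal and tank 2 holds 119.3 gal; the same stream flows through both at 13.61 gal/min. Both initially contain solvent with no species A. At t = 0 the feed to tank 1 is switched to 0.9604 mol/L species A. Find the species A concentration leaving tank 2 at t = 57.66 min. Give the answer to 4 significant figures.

Species balance on tank i: dCᵢ/dt = (Cᵢ₋₁ − Cᵢ)/τᵢ with τᵢ = Vᵢ/Q.
τ₁ = 296.1/13.61 = 21.7561 min; τ₂ = 119.3/13.61 = 8.76561 min.
Solving the cascade with C₁(0)=C₂(0)=0 gives C₂(t) = C_in[1 − (τ₁ e^(−t/τ₁) − τ₂ e^(−t/τ₂))/(τ₁ − τ₂)].
At t = 57.66: e^(−t/τ₁) = 0.0706303, e^(−t/τ₂) = 0.00139066.
C₂ = 0.9604·[1 − (21.7561·0.0706303 − 8.76561·0.00139066)/(12.9904)] = 0.9604·0.882649 = 0.847696 mol/L.

0.8477 mol/L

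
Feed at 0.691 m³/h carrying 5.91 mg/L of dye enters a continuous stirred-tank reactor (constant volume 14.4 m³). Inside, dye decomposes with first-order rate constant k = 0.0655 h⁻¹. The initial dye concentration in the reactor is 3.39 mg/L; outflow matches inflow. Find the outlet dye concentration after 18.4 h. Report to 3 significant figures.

Accumulation = in − out − consumed: V dC/dt = Q C_in − Q C − k V C.
This is linear with rate a = Q/V + k = 0.11349 h⁻¹.
C_ss = Q C_in/(Q + kV) = 2.4990 mg/L; C(t) = C_ss + (C₀ − C_ss) e^(−a t).
C(18.4) = 2.4990 + (0.89103)·e^(−0.11349·18.4) = 2.4990 + (0.89103)·0.12392 = 2.6094 mg/L.

2.61 mg/L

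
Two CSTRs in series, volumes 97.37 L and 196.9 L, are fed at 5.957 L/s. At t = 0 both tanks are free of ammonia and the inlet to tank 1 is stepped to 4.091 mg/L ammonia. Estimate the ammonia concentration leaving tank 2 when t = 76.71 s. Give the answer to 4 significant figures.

Species balance on tank i: dCᵢ/dt = (Cᵢ₋₁ − Cᵢ)/τᵢ with τᵢ = Vᵢ/Q.
τ₁ = 97.37/5.957 = 16.3455 s; τ₂ = 196.9/5.957 = 33.0536 s.
Tank 1: C₁ = C_in(1 − e^(−t/τ₁)). Tank 2 (τ₁ ≠ τ₂): C₂ = C_in[1 − (τ₁ e^(−t/τ₁) − τ₂ e^(−t/τ₂))/(τ₁ − τ₂)].
At t = 76.71: e^(−t/τ₁) = 0.00915879, e^(−t/τ₂) = 0.0981970.
C₂ = 4.091·[1 − (16.3455·0.00915879 − 33.0536·0.0981970)/(-16.7081)] = 4.091·0.814697 = 3.33293 mg/L.

3.333 mg/L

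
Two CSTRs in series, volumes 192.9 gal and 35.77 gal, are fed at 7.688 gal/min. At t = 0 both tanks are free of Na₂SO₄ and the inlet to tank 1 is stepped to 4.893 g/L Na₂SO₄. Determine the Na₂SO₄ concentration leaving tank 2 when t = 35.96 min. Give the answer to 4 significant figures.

3.461 g/L

Time constants: τᵢ = Vᵢ/Q for each well-mixed tank.
τ₁ = 192.9/7.688 = 25.0911 min; τ₂ = 35.77/7.688 = 4.65271 min.
Tank 1: C₁ = C_in(1 − e^(−t/τ₁)). Tank 2 (τ₁ ≠ τ₂): C₂ = C_in[1 − (τ₁ e^(−t/τ₁) − τ₂ e^(−t/τ₂))/(τ₁ − τ₂)].
At t = 35.96: e^(−t/τ₁) = 0.238549, e^(−t/τ₂) = 0.000439956.
C₂ = 4.893·[1 − (25.0911·0.238549 − 4.65271·0.000439956)/(20.4383)] = 4.893·0.707246 = 3.46056 g/L.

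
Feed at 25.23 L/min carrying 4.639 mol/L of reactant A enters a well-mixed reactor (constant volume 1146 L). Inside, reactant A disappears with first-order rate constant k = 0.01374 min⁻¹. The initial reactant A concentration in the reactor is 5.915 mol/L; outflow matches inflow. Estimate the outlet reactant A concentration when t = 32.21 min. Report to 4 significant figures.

3.823 mol/L

V dC/dt = Q(C_in − C) − k V C.
This is linear with rate a = Q/V + k = 0.0357557 min⁻¹.
C_ss = Q C_in/(Q + kV) = 2.85635 mol/L; C(t) = C_ss + (C₀ − C_ss) e^(−a t).
C(32.21) = 2.85635 + (3.05865)·e^(−0.0357557·32.21) = 2.85635 + (3.05865)·0.316102 = 3.82320 mol/L.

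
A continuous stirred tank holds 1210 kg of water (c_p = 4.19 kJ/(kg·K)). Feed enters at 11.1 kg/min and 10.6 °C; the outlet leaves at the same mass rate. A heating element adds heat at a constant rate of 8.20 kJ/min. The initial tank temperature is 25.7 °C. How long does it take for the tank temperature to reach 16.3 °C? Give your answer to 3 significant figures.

108 min

M c_p dT/dt = ṁ c_p (T_in − T) + Q̇.
τ = M/ṁ = 109.01 min; T_ss = T_in + Q̇/(ṁ c_p) = 10.776 °C.
T(t) = T_ss + (T₀ − T_ss) e^(−t/τ). Set T = 16.3:
e^(−t/τ) = (16.3 − 10.776)/(25.7 − 10.776) = 0.37013
t = −109.01 · ln(0.37013) = 108.34 min.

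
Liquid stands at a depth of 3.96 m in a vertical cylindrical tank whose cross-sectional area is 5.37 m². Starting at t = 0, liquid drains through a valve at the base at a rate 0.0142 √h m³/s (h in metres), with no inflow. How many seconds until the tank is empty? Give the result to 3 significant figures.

A dh/dt = −Q_out = −0.0142 √h.
This is separable: 2 d(√h)/dt = −0.0142/A, so √h = √h₀ − (0.0142/(2A)) t.
Tank is empty when √h = 0: t_empty = 2A√h₀/0.0142.
t_empty = 2·5.37·√3.96/0.0142 = 10.740·1.9900/0.0142 = 1505.1 s.

1510 s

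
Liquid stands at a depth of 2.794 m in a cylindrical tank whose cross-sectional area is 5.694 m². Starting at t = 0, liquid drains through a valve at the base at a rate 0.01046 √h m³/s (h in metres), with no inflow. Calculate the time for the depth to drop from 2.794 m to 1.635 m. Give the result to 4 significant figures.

427.7 s

With no inflow, A dh/dt = −0.01046 √h.
∫ h^(−1/2) dh = −(0.01046/A) ∫ dt, giving 2√h = 2√h₀ − (0.01046/A) t.
t = 2A(√h₀ − √h)/0.01046 = 2·5.694·(√2.794 − √1.635)/0.01046
  = 11.3880 × (1.67153 − 1.27867) / 0.01046 = 427.709 s.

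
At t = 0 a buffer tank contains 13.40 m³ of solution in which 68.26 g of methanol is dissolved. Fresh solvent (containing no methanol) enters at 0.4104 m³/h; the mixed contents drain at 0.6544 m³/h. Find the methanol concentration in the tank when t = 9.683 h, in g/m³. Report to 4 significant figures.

Let m(t) be the amount of methanol. Volume: V(t) = V₀ + (Q_in − Q_out) t = 13.40 − 0.244000 t; V(9.683) = 11.0373 m³.
No methanol enters, so dm/dt = −Q_out · (m/V).
Separate: dm/m = −Q_out dt/V(t) ⇒ ln(m/m₀) = −(Q_out/(Q_in−Q_out)) ln(V/V₀).
m = m₀ (V₀/V)^(Q_out/(Q_in−Q_out)) = 68.26 × (13.40/11.0373)^(-2.68197) = 40.5730 g.
C = m/V = 40.5730/11.0373 = 3.67597 g/m³.

3.676 g/m³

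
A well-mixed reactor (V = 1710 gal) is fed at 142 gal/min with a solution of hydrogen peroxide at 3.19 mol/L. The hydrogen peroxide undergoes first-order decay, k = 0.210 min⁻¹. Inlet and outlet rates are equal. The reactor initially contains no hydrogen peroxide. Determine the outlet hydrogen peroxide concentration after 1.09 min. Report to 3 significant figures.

0.247 mol/L

Species balance: V dC/dt = Q C_in − Q C − k V C.
dC/dt = (Q/V) C_in − (Q/V + k) C; effective rate a = Q/V + k = 0.083041 + 0.210 = 0.29304 min⁻¹.
C_ss = Q C_in/(Q + kV) = 0.90397 mol/L; C(t) = C_ss + (C₀ − C_ss) e^(−a t).
C(1.09) = 0.90397 + (-0.90397)·e^(−0.29304·1.09) = 0.90397 + (-0.90397)·0.72657 = 0.24717 mol/L.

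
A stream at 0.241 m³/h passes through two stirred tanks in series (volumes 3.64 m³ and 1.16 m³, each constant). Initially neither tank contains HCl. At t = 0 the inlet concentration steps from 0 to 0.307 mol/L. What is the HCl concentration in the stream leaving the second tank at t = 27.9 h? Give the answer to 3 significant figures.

0.236 mol/L

Each tank obeys Vᵢ dCᵢ/dt = Q(Cᵢ₋₁ − Cᵢ), so τᵢ = Vᵢ/Q.
τ₁ = 3.64/0.241 = 15.104 h; τ₂ = 1.16/0.241 = 4.8133 h.
Tank 1: C₁ = C_in(1 − e^(−t/τ₁)). Tank 2 (τ₁ ≠ τ₂): C₂ = C_in[1 − (τ₁ e^(−t/τ₁) − τ₂ e^(−t/τ₂))/(τ₁ − τ₂)].
At t = 27.9: e^(−t/τ₁) = 0.15767, e^(−t/τ₂) = 0.0030383.
C₂ = 0.307·[1 − (15.104·0.15767 − 4.8133·0.0030383)/(10.290)] = 0.307·0.77000 = 0.23639 mol/L.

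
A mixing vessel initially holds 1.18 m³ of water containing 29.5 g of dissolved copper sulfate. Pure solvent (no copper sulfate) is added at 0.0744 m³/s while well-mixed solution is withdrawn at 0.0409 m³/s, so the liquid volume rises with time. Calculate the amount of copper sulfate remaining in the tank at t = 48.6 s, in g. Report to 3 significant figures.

10.2 g

Let m(t) be the amount of copper sulfate. Volume: V(t) = V₀ + (Q_in − Q_out) t = 1.18 + 0.033500 t; V(48.6) = 2.8081 m³.
Species balance (pure solvent in): dm/dt = −Q_out · m/V(t).
dm/m = −Q_out dt/(V₀ + 0.033500 t); integrating gives ln(m/m₀) = −(Q_out/(Q_in−Q_out)) ln(V/V₀).
m = m₀ (V₀/V)^(Q_out/(Q_in−Q_out)) = 29.5 × (1.18/2.8081)^(1.2209) = 10.236 g.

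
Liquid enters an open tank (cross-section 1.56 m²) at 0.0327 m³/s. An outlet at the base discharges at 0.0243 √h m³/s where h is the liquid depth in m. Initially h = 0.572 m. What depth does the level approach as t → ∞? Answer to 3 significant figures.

1.81 m

Accumulation of liquid (constant cross-section A): A dh/dt = Q_in − 0.0243 √h. At steady state dh/dt = 0:
Q_in = 0.0243 √h_ss ⇒ √h_ss = 0.0327/0.0243 = 1.3457.
h_ss = 1.3457² = 1.8109 m. (Since h₀ = 0.572 m < h_ss, the level will rise toward this value.)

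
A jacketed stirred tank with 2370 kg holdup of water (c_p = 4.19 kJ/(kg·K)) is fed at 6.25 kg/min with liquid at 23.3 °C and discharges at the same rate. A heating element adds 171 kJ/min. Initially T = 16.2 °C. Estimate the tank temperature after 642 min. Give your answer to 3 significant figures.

27.3 °C

M c_p dT/dt = ṁ c_p (T_in − T) + Q̇.
Rearrange: dT/dt = (T_ss − T)/τ with τ = M/ṁ = 379.20 min and T_ss = T_in + Q̇/(ṁ c_p) = 29.830 °C.
T approaches T_ss exponentially: T(t) = T_ss + (T₀ − T_ss) e^(−t/τ).
T(642) = 29.830 + (-13.630)·e^(−642/379.20) = 29.830 + (-13.630)·0.18396 = 27.322 °C.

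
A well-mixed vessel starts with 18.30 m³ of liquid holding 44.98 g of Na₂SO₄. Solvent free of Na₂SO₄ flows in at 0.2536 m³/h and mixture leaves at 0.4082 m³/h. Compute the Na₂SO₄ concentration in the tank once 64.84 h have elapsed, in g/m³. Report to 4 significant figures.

0.6687 g/m³

Let m(t) be the amount of Na₂SO₄. Volume: V(t) = V₀ + (Q_in − Q_out) t = 18.30 − 0.154600 t; V(64.84) = 8.27574 m³.
No Na₂SO₄ enters, so dm/dt = −Q_out · (m/V).
dm/m = −Q_out dt/(V₀ − 0.154600 t); integrating gives ln(m/m₀) = −(Q_out/(Q_in−Q_out)) ln(V/V₀).
m = m₀ (V₀/V)^(Q_out/(Q_in−Q_out)) = 44.98 × (18.30/8.27574)^(-2.64036) = 5.53392 g.
C = m/V = 5.53392/8.27574 = 0.668693 g/m³.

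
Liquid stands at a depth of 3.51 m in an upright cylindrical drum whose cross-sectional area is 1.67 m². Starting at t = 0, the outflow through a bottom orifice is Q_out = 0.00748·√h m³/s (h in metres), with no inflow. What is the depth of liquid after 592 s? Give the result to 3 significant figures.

0.300 m

With no inflow, A dh/dt = −0.00748 √h.
This is separable: 2 d(√h)/dt = −0.00748/A, so √h = √h₀ − (0.00748/(2A)) t.
√h = √3.51 − 0.00748·592/(2·1.67) = 1.8735 − 1.3258 = 0.54770.
h = 0.54770² = 0.29998 m.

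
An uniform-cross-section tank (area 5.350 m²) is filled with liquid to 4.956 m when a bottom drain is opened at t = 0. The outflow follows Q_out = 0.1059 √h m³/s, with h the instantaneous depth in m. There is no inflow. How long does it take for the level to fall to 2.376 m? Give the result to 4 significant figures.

With no inflow, A dh/dt = −0.1059 √h.
∫ h^(−1/2) dh = −(0.1059/A) ∫ dt, giving 2√h = 2√h₀ − (0.1059/A) t.
t = 2A(√h₀ − √h)/0.1059 = 2·5.350·(√4.956 − √2.376)/0.1059
  = 10.7000 × (2.22621 − 1.54143) / 0.1059 = 69.1893 s.

69.19 s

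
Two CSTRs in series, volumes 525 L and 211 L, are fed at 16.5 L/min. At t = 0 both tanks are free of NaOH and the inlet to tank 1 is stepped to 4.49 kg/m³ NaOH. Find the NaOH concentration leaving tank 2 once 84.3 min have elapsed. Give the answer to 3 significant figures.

3.96 kg/m³

Each tank obeys Vᵢ dCᵢ/dt = Q(Cᵢ₋₁ − Cᵢ), so τᵢ = Vᵢ/Q.
τ₁ = 525/16.5 = 31.818 min; τ₂ = 211/16.5 = 12.788 min.
Tank 1: C₁ = C_in(1 − e^(−t/τ₁)). Tank 2 (τ₁ ≠ τ₂): C₂ = C_in[1 − (τ₁ e^(−t/τ₁) − τ₂ e^(−t/τ₂))/(τ₁ − τ₂)].
At t = 84.3: e^(−t/τ₁) = 0.070692, e^(−t/τ₂) = 0.0013710.
C₂ = 4.49·[1 − (31.818·0.070692 − 12.788·0.0013710)/(19.030)] = 4.49·0.88273 = 3.9634 kg/m³.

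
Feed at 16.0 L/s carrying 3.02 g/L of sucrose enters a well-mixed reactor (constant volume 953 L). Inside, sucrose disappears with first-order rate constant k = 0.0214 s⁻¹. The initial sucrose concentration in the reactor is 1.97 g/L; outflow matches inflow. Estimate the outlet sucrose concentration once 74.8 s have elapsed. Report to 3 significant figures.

Species balance: V dC/dt = Q C_in − Q C − k V C.
dC/dt = (Q/V) C_in − (Q/V + k) C; effective rate a = Q/V + k = 0.016789 + 0.0214 = 0.038189 s⁻¹.
C_ss = Q C_in/(Q + kV) = 1.3277 g/L; C(t) = C_ss + (C₀ − C_ss) e^(−a t).
C(74.8) = 1.3277 + (0.64232)·e^(−0.038189·74.8) = 1.3277 + (0.64232)·0.057467 = 1.3646 g/L.

1.36 g/L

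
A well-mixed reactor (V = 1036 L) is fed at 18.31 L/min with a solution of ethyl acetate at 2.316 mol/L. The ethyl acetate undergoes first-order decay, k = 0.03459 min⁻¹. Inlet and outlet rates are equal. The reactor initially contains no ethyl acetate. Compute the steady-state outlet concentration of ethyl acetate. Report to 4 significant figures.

Species balance: V dC/dt = Q C_in − Q C − k V C.
At steady state: 0 = Q C_in − (Q + kV) C_ss, so C_ss = Q C_in/(Q + kV).
C_ss = 18.31·2.316/(18.31 + 0.03459·1036) = 42.4060/54.1452 = 0.783189 mol/L.

0.7832 mol/L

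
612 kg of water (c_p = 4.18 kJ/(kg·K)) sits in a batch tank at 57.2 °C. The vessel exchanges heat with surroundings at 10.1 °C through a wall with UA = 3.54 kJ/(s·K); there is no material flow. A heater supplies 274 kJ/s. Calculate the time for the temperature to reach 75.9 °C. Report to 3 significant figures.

694 s

Energy balance: M c_p dT/dt = −UA(T − T_amb) + Q̇.
τ = M c_p/UA = 722.64 s; T_ss = T_amb + Q̇/UA = 10.1 + 274/3.54 = 87.501 °C.
T(t) = T_ss + (T₀ − T_ss)e^(−t/τ); set T = 75.9:
t = −τ ln[(T − T_ss)/(T₀ − T_ss)] = −722.64 · ln(0.38286) = 693.80 s.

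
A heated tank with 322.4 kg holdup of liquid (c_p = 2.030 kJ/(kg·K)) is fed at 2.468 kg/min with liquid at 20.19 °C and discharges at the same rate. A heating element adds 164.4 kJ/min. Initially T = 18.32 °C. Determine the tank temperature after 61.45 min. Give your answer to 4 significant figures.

M c_p dT/dt = ṁ c_p (T_in − T) + Q̇.
τ = M/ṁ = 130.632 min; T_ss = T_in + Q̇/(ṁ c_p) = 20.19 + 164.4/(2.468·2.030) = 53.0041 °C.
Integrating: T(t) = T_ss + (T₀ − T_ss) e^(−t/τ).
T(61.45) = 53.0041 + (-34.6841)·e^(−61.45/130.632) = 53.0041 + (-34.6841)·0.624749 = 31.3352 °C.

31.34 °C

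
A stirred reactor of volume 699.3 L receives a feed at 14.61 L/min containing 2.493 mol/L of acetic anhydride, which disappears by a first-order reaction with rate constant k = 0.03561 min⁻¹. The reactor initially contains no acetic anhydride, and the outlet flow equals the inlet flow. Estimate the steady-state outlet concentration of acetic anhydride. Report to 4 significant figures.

V dC/dt = Q(C_in − C) − k V C.
Steady state (dC/dt = 0): C_ss = Q C_in/(Q + kV) = C_in/(1 + kV/Q).
C_ss = 14.61·2.493/(14.61 + 0.03561·699.3) = 36.4227/39.5121 = 0.921813 mol/L.

0.9218 mol/L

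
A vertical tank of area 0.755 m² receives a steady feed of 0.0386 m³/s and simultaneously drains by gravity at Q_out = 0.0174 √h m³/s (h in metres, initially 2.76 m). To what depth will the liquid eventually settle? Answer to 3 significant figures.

4.92 m

Volume balance on the tank: A dh/dt = Q_in − 0.0174 √h. At steady state dh/dt = 0:
Q_in = 0.0174 √h_ss ⇒ √h_ss = 0.0386/0.0174 = 2.2184.
h_ss = 2.2184² = 4.9213 m. (Since h₀ = 2.76 m < h_ss, the level will rise toward this value.)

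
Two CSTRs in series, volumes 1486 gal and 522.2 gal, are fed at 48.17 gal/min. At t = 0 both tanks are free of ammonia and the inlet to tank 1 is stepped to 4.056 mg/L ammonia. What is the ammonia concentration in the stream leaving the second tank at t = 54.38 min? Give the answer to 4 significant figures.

2.998 mg/L

Time constants: τᵢ = Vᵢ/Q for each well-mixed tank.
τ₁ = 1486/48.17 = 30.8491 min; τ₂ = 522.2/48.17 = 10.8408 min.
Tank 1: C₁ = C_in(1 − e^(−t/τ₁)). Tank 2 (τ₁ ≠ τ₂): C₂ = C_in[1 − (τ₁ e^(−t/τ₁) − τ₂ e^(−t/τ₂))/(τ₁ − τ₂)].
At t = 54.38: e^(−t/τ₁) = 0.171568, e^(−t/τ₂) = 0.00662935.
C₂ = 4.056·[1 − (30.8491·0.171568 − 10.8408·0.00662935)/(20.0083)] = 4.056·0.739066 = 2.99765 mg/L.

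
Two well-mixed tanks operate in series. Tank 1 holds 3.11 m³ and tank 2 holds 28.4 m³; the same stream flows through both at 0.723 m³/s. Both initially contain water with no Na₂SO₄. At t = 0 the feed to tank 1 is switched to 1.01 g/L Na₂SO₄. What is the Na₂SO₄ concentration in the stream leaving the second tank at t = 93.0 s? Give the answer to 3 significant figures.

0.904 g/L

Species balance on tank i: dCᵢ/dt = (Cᵢ₋₁ − Cᵢ)/τᵢ with τᵢ = Vᵢ/Q.
τ₁ = 3.11/0.723 = 4.3015 s; τ₂ = 28.4/0.723 = 39.281 s.
Tank 1: C₁ = C_in(1 − e^(−t/τ₁)). Tank 2 (τ₁ ≠ τ₂): C₂ = C_in[1 − (τ₁ e^(−t/τ₁) − τ₂ e^(−t/τ₂))/(τ₁ − τ₂)].
At t = 93.0: e^(−t/τ₁) = 4.0779e-10, e^(−t/τ₂) = 0.093708.
C₂ = 1.01·[1 − (4.3015·4.0779e-10 − 39.281·0.093708)/(-34.979)] = 1.01·0.89477 = 0.90372 g/L.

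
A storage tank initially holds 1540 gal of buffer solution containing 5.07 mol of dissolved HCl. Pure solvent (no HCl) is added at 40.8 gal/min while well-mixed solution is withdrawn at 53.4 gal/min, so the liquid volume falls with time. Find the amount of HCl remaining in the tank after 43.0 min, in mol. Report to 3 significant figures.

Total volume: dV/dt = Q_in − Q_out = -12.600 gal/min, so V(t) = 1540 − 12.600 t and V(43.0) = 998.20 gal.
Species balance (pure solvent in): dm/dt = −Q_out · m/V(t).
Separate: dm/m = −Q_out dt/V(t) ⇒ ln(m/m₀) = −(Q_out/(Q_in−Q_out)) ln(V/V₀).
m = m₀ (V₀/V)^(Q_out/(Q_in−Q_out)) = 5.07 × (1540/998.20)^(-4.2381) = 0.80716 mol.

0.807 mol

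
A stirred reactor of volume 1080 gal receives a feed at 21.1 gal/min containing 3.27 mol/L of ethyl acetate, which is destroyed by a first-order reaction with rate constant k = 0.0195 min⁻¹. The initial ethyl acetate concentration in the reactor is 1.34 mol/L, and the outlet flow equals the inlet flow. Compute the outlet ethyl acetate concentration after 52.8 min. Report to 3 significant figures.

1.60 mol/L

Species balance: V dC/dt = Q C_in − Q C − k V C.
dC/dt = (Q/V) C_in − (Q/V + k) C; effective rate a = Q/V + k = 0.019537 + 0.0195 = 0.039037 min⁻¹.
C_ss = Q C_in/(Q + kV) = 1.6366 mol/L; C(t) = C_ss + (C₀ − C_ss) e^(−a t).
C(52.8) = 1.6366 + (-0.29655)·e^(−0.039037·52.8) = 1.6366 + (-0.29655)·0.12731 = 1.5988 mol/L.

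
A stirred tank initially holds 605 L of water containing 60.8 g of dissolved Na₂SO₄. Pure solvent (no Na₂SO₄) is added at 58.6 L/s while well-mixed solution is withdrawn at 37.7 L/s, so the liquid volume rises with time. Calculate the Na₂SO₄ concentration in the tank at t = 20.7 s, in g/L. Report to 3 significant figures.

Let m(t) be the amount of Na₂SO₄. Volume: V(t) = V₀ + (Q_in − Q_out) t = 605 + 20.900 t; V(20.7) = 1037.6 L.
Species balance (pure solvent in): dm/dt = −Q_out · m/V(t).
dm/m = −Q_out dt/(V₀ + 20.900 t); integrating gives ln(m/m₀) = −(Q_out/(Q_in−Q_out)) ln(V/V₀).
m = m₀ (V₀/V)^(Q_out/(Q_in−Q_out)) = 60.8 × (605/1037.6)^(1.8038) = 22.977 g.
C = m/V = 22.977/1037.6 = 0.022144 g/L.

0.0221 g/L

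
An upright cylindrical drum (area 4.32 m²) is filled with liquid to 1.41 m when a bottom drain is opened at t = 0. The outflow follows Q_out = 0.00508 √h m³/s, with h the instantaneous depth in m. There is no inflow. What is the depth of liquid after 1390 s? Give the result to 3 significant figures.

0.137 m

With no inflow, A dh/dt = −0.00508 √h.
∫ h^(−1/2) dh = −(0.00508/A) ∫ dt, giving 2√h = 2√h₀ − (0.00508/A) t.
√h = √1.41 − 0.00508·1390/(2·4.32) = 1.1874 − 0.81727 = 0.37017.
h = 0.37017² = 0.13702 m.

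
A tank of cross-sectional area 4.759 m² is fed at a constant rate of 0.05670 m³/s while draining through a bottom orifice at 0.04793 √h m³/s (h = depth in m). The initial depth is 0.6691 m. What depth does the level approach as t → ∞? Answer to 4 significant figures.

Level balance: A dh/dt = 0.05670 − 0.04793 √h. Setting dh/dt = 0:
Q_in = 0.04793 √h_ss ⇒ √h_ss = 0.05670/0.04793 = 1.18298.
h_ss = 1.18298² = 1.39943 m. (Since h₀ = 0.6691 m < h_ss, the level will rise toward this value.)

1.399 m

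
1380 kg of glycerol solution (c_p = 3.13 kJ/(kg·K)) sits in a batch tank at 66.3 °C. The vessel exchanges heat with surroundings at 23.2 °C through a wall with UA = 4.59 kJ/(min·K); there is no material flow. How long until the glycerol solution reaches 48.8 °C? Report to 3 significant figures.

Heat balance on the well-mixed liquid: M c_p dT/dt = −UA(T − T_amb).
τ = M c_p/UA = 941.05 min; T_ss = T_amb = 23.200 °C.
T(t) = T_ss + (T₀ − T_ss)e^(−t/τ); set T = 48.8:
t = −τ ln[(T − T_ss)/(T₀ − T_ss)] = −941.05 · ln(0.59397) = 490.22 min.

490 min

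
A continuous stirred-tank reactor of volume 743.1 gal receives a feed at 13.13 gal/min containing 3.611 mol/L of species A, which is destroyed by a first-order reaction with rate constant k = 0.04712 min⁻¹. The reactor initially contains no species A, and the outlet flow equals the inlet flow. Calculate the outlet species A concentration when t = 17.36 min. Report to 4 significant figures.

0.6650 mol/L

V dC/dt = Q(C_in − C) − k V C.
This is linear with rate a = Q/V + k = 0.0647892 min⁻¹.
C_ss = Q C_in/(Q + kV) = 0.984787 mol/L; C(t) = C_ss + (C₀ − C_ss) e^(−a t).
C(17.36) = 0.984787 + (-0.984787)·e^(−0.0647892·17.36) = 0.984787 + (-0.984787)·0.324737 = 0.664990 mol/L.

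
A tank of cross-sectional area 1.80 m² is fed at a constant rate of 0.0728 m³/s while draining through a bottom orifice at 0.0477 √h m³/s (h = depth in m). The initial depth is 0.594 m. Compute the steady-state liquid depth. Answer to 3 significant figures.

2.33 m

A dh/dt = Q_in − 0.0477 √h. Steady state requires inflow = outflow:
Q_in = 0.0477 √h_ss ⇒ √h_ss = 0.0728/0.0477 = 1.5262.
h_ss = 1.5262² = 2.3293 m. (Since h₀ = 0.594 m < h_ss, the level will rise toward this value.)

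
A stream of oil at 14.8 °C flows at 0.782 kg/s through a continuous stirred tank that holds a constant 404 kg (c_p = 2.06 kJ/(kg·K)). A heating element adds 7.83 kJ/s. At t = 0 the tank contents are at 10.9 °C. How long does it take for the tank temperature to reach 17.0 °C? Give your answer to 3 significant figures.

Heat balance on the well-mixed liquid: M c_p dT/dt = ṁ c_p (T_in − T) + 7.83.
τ = M/ṁ = 516.62 s; T_ss = T_in + Q̇/(ṁ c_p) = 19.661 °C.
T(t) = T_ss + (T₀ − T_ss) e^(−t/τ). Set T = 17.0:
e^(−t/τ) = (17.0 − 19.661)/(10.9 − 19.661) = 0.30370
t = −516.62 · ln(0.30370) = 615.67 s.

616 s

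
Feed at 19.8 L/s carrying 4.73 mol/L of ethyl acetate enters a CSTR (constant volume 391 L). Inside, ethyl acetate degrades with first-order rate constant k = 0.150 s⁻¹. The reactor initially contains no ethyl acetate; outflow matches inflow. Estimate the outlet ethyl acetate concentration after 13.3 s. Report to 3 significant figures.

1.11 mol/L

Species balance: V dC/dt = Q C_in − Q C − k V C.
dC/dt = (Q/V) C_in − (Q/V + k) C; effective rate a = Q/V + k = 0.050639 + 0.150 = 0.20064 s⁻¹.
C_ss = Q C_in/(Q + kV) = 1.1938 mol/L; C(t) = C_ss + (C₀ − C_ss) e^(−a t).
C(13.3) = 1.1938 + (-1.1938)·e^(−0.20064·13.3) = 1.1938 + (-1.1938)·0.069356 = 1.1110 mol/L.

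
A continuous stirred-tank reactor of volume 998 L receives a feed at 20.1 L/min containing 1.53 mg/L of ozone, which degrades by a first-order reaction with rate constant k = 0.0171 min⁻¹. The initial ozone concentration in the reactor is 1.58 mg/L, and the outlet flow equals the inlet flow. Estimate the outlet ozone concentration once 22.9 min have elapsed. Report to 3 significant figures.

V dC/dt = Q(C_in − C) − k V C.
This is linear with rate a = Q/V + k = 0.037240 min⁻¹.
C_ss = Q C_in/(Q + kV) = 0.82745 mg/L; C(t) = C_ss + (C₀ − C_ss) e^(−a t).
C(22.9) = 0.82745 + (0.75255)·e^(−0.037240·22.9) = 0.82745 + (0.75255)·0.42622 = 1.1482 mg/L.

1.15 mg/L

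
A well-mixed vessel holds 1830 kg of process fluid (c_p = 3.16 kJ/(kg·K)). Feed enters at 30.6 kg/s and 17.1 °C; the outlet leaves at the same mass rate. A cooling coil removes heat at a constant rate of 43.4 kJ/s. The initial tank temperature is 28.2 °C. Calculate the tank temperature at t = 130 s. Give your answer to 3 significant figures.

Energy balance: M c_p dT/dt = ṁ c_p (T_in − T) − 43.4.
τ = M/ṁ = 59.804 s; T_ss = T_in − Q̇/(ṁ c_p) = 17.1 − 43.4/(30.6·3.16) = 16.651 °C.
T approaches T_ss exponentially: T(t) = T_ss + (T₀ − T_ss) e^(−t/τ).
T(130) = 16.651 + (11.549)·e^(−130/59.804) = 16.651 + (11.549)·0.11375 = 17.965 °C.

18.0 °C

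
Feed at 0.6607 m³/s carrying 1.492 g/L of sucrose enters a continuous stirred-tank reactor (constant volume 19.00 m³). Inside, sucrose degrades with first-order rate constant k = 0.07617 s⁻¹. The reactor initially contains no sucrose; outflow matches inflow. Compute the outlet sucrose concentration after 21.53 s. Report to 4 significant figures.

Species balance: V dC/dt = Q C_in − Q C − k V C.
This is linear with rate a = Q/V + k = 0.110944 s⁻¹.
C_ss = Q C_in/(Q + kV) = 0.467646 g/L; C(t) = C_ss + (C₀ − C_ss) e^(−a t).
C(21.53) = 0.467646 + (-0.467646)·e^(−0.110944·21.53) = 0.467646 + (-0.467646)·0.0917564 = 0.424736 g/L.

0.4247 g/L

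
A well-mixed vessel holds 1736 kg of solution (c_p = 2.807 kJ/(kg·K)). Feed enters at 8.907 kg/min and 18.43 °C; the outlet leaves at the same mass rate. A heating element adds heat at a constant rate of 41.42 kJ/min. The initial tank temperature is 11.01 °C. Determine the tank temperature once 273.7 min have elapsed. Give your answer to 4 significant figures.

Heat balance on the well-mixed liquid: M c_p dT/dt = ṁ c_p (T_in − T) + 41.42.
Rearrange: dT/dt = (T_ss − T)/τ with τ = M/ṁ = 194.903 min and T_ss = T_in + Q̇/(ṁ c_p) = 20.0867 °C.
Integrating: T(t) = T_ss + (T₀ − T_ss) e^(−t/τ).
T(273.7) = 20.0867 + (-9.07667)·e^(−273.7/194.903) = 20.0867 + (-9.07667)·0.245542 = 17.8580 °C.

17.86 °C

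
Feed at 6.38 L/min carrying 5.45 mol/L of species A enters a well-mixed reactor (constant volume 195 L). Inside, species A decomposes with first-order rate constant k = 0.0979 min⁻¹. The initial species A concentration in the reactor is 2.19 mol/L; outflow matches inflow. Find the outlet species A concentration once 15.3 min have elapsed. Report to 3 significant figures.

Species balance: V dC/dt = Q C_in − Q C − k V C.
dC/dt = (Q/V) C_in − (Q/V + k) C; effective rate a = Q/V + k = 0.032718 + 0.0979 = 0.13062 min⁻¹.
C_ss = Q C_in/(Q + kV) = 1.3651 mol/L; C(t) = C_ss + (C₀ − C_ss) e^(−a t).
C(15.3) = 1.3651 + (0.82485)·e^(−0.13062·15.3) = 1.3651 + (0.82485)·0.13554 = 1.4770 mol/L.

1.48 mol/L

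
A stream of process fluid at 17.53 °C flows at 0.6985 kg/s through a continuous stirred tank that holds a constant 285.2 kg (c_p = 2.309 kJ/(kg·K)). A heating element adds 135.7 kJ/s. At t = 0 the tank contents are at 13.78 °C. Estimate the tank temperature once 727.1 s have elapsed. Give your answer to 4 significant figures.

First-law balance (no shaft work): M c_p dT/dt = ṁ c_p (T_in − T) + 135.7.
Rearrange: dT/dt = (T_ss − T)/τ with τ = M/ṁ = 408.304 s and T_ss = T_in + Q̇/(ṁ c_p) = 101.667 °C.
T approaches T_ss exponentially: T(t) = T_ss + (T₀ − T_ss) e^(−t/τ).
T(727.1) = 101.667 + (-87.8875)·e^(−727.1/408.304) = 101.667 + (-87.8875)·0.168506 = 86.8579 °C.

86.86 °C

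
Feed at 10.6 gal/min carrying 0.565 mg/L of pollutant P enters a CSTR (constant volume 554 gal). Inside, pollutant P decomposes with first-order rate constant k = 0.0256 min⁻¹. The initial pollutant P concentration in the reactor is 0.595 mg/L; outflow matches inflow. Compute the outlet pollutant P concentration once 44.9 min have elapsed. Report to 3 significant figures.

0.289 mg/L

V dC/dt = Q(C_in − C) − k V C.
dC/dt = (Q/V) C_in − (Q/V + k) C; effective rate a = Q/V + k = 0.019134 + 0.0256 = 0.044734 min⁻¹.
C_ss = Q C_in/(Q + kV) = 0.24166 mg/L; C(t) = C_ss + (C₀ − C_ss) e^(−a t).
C(44.9) = 0.24166 + (0.35334)·e^(−0.044734·44.9) = 0.24166 + (0.35334)·0.13418 = 0.28908 mg/L.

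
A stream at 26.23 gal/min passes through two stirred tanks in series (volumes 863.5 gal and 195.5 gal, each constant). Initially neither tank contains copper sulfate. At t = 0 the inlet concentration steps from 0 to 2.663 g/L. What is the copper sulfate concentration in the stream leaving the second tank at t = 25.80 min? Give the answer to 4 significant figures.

1.115 g/L

Time constants: τᵢ = Vᵢ/Q for each well-mixed tank.
τ₁ = 863.5/26.23 = 32.9203 min; τ₂ = 195.5/26.23 = 7.45330 min.
Solving the cascade with C₁(0)=C₂(0)=0 gives C₂(t) = C_in[1 − (τ₁ e^(−t/τ₁) − τ₂ e^(−t/τ₂))/(τ₁ − τ₂)].
At t = 25.80: e^(−t/τ₁) = 0.456708, e^(−t/τ₂) = 0.0313809.
C₂ = 2.663·[1 − (32.9203·0.456708 − 7.45330·0.0313809)/(25.4670)] = 2.663·0.418813 = 1.11530 g/L.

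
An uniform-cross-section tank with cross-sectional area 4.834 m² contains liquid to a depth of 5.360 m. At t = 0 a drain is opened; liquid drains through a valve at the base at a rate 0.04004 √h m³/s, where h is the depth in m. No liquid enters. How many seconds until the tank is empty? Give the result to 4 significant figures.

559.0 s

Accumulation of liquid (constant cross-section A): A dh/dt = −0.04004 √h.
This is separable: 2 d(√h)/dt = −0.04004/A, so √h = √h₀ − (0.04004/(2A)) t.
Set h = 0: 2√h₀ = (0.04004/A) t_empty ⇒ t_empty = 2A√h₀/0.04004.
t_empty = 2·4.834·√5.360/0.04004 = 9.66800·2.31517/0.04004 = 559.017 s.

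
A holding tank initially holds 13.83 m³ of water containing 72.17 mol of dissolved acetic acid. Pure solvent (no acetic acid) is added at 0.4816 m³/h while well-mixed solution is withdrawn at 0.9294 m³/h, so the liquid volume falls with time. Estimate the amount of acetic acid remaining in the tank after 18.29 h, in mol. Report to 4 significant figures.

Let m(t) be the amount of acetic acid. Volume: V(t) = V₀ + (Q_in − Q_out) t = 13.83 − 0.447800 t; V(18.29) = 5.63974 m³.
Species balance (pure solvent in): dm/dt = −Q_out · m/V(t).
dm/m = −Q_out dt/(V₀ − 0.447800 t); integrating gives ln(m/m₀) = −(Q_out/(Q_in−Q_out)) ln(V/V₀).
m = m₀ (V₀/V)^(Q_out/(Q_in−Q_out)) = 72.17 × (13.83/5.63974)^(-2.07548) = 11.2157 mol.

11.22 mol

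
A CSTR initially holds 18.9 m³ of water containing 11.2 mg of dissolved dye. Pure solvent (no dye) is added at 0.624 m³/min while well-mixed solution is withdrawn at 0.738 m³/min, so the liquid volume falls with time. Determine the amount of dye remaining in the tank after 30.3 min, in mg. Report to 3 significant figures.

Total volume: dV/dt = Q_in − Q_out = -0.11400 m³/min, so V(t) = 18.9 − 0.11400 t and V(30.3) = 15.446 m³.
Solute balance: dm/dt = 0 − Q_out C = −Q_out m/V(t).
Separate: dm/m = −Q_out dt/V(t) ⇒ ln(m/m₀) = −(Q_out/(Q_in−Q_out)) ln(V/V₀).
m = m₀ (V₀/V)^(Q_out/(Q_in−Q_out)) = 11.2 × (18.9/15.446)^(-6.4737) = 3.0324 mg.

3.03 mg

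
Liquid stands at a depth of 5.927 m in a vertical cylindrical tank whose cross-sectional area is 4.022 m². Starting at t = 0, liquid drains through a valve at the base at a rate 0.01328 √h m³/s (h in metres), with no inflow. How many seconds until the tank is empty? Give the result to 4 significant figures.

A dh/dt = −Q_out = −0.01328 √h.
Separate and integrate: 2(√h − √h₀) = −(0.01328/A) t.
Tank is empty when √h = 0: t_empty = 2A√h₀/0.01328.
t_empty = 2·4.022·√5.927/0.01328 = 8.04400·2.43454/0.01328 = 1474.66 s.

1475 s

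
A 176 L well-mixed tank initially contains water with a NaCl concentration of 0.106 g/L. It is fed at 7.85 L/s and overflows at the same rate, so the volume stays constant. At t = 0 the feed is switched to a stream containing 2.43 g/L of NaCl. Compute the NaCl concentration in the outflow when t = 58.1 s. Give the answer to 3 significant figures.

Species balance on the tank: V dC/dt = Q(C_in − C).
So dC/dt = (C_in − C)/τ with τ = V/Q = 176/7.85 = 22.420 s.
C approaches C_in exponentially: C(t) = C_in + (C₀ − C_in) e^(−t/τ).
C(58.1) = 2.43 + (0.106 − 2.43)·e^(−58.1/22.420) = 2.43 + (-2.3240)·0.074916 = 2.2559 g/L.

2.26 g/L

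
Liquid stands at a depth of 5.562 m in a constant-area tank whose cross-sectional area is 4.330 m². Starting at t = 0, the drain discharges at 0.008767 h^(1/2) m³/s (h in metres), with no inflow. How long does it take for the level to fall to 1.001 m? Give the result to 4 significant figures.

1341 s

A dh/dt = −Q_out = −0.008767 √h.
Separate and integrate: 2(√h − √h₀) = −(0.008767/A) t.
t = 2A(√h₀ − √h)/0.008767 = 2·4.330·(√5.562 − √1.001)/0.008767
  = 8.66000 × (2.35839 − 1.00050) / 0.008767 = 1341.32 s.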